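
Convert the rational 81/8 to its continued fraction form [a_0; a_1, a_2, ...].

Run the Euclidean algorithm on 81 and 8; the successive quotients are the partial quotients a_0, a_1, ... (each step inverts the fractional part left over by the previous one):
  81 = 10*8 + 1, so a_0 = 10.
  8 = 8*1 + 0, so a_1 = 8.
The remainder reaches 0 after 2 divisions, so the expansion has 2 partial quotients, read off in order.

[10; 8]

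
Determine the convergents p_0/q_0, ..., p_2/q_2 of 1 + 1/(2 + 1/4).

Using the convergent recurrence p_i = a_i*p_{i-1} + p_{i-2}, q_i = a_i*q_{i-1} + q_{i-2} with p_{-2}=0, p_{-1}=1, q_{-2}=1, q_{-1}=0:
  i=0: a_0=1, p_0 = 1*1 + 0 = 1, q_0 = 1*0 + 1 = 1.
  i=1: a_1=2, p_1 = 2*1 + 1 = 3, q_1 = 2*1 + 0 = 2.
  i=2: a_2=4, p_2 = 4*3 + 1 = 13, q_2 = 4*2 + 1 = 9.

1/1, 3/2, 13/9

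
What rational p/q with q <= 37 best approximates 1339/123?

Expand x = 1339/123 as a continued fraction with the Euclidean algorithm:
  1339 = 10*123 + 109, so a_0 = 10.
  123 = 1*109 + 14, so a_1 = 1.
  109 = 7*14 + 11, so a_2 = 7.
  14 = 1*11 + 3, so a_3 = 1.
  11 = 3*3 + 2, so a_4 = 3.
  3 = 1*2 + 1, so a_5 = 1.
  2 = 2*1 + 0, so a_6 = 2.
so x = [10; 1, 7, 1, 3, 1, 2].
Convergents (p_i = a_i*p_{i-1} + p_{i-2}, q_i = a_i*q_{i-1} + q_{i-2} with p_{-2}=0, p_{-1}=1, q_{-2}=1, q_{-1}=0), until the denominator exceeds 37:
  i=0: a_0=10, p_0 = 10*1 + 0 = 10, q_0 = 10*0 + 1 = 1.
  i=1: a_1=1, p_1 = 1*10 + 1 = 11, q_1 = 1*1 + 0 = 1.
  i=2: a_2=7, p_2 = 7*11 + 10 = 87, q_2 = 7*1 + 1 = 8.
  i=3: a_3=1, p_3 = 1*87 + 11 = 98, q_3 = 1*8 + 1 = 9.
  i=4: a_4=3, p_4 = 3*98 + 87 = 381, q_4 = 3*9 + 8 = 35.
  i=5: a_5=1, p_5 = 1*381 + 98 = 479, q_5 = 1*35 + 9 = 44.
q_5 = 44 > 37, so the last convergent with denominator <= 37 is p_4/q_4 = 381/35.
The closest fraction with denominator <= 37 is either p_4/q_4 or the intermediate fraction (k*p_4 + p_3)/(k*q_4 + q_3) with the largest k >= 1 whose denominator stays <= 37; these approach x as k grows, and every other convergent or intermediate fraction in range is farther away.
Largest k: floor((37 - q_3)/q_4) = floor((37 - 9)/35) = 0.
Since k = 0, no intermediate fraction beyond p_4/q_4 has denominator <= 37, so the convergent 381/35 is the closest (its error is |1339*35 - 381*123|/(123*35) = 2/4305).

381/35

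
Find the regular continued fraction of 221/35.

Run the Euclidean algorithm on 221 and 35; the successive quotients are the partial quotients a_0, a_1, ... (each step inverts the fractional part left over by the previous one):
  221 = 6*35 + 11, so a_0 = 6.
  35 = 3*11 + 2, so a_1 = 3.
  11 = 5*2 + 1, so a_2 = 5.
  2 = 2*1 + 0, so a_3 = 2.
The remainder reaches 0 after 4 divisions, so the expansion has 4 partial quotients, read off in order.

[6; 3, 5, 2]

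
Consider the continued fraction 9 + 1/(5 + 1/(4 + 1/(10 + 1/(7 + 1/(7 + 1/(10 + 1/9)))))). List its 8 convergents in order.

Using the convergent recurrence p_i = a_i*p_{i-1} + p_{i-2}, q_i = a_i*q_{i-1} + q_{i-2} with p_{-2}=0, p_{-1}=1, q_{-2}=1, q_{-1}=0:
  i=0: a_0=9, p_0 = 9*1 + 0 = 9, q_0 = 9*0 + 1 = 1.
  i=1: a_1=5, p_1 = 5*9 + 1 = 46, q_1 = 5*1 + 0 = 5.
  i=2: a_2=4, p_2 = 4*46 + 9 = 193, q_2 = 4*5 + 1 = 21.
  i=3: a_3=10, p_3 = 10*193 + 46 = 1976, q_3 = 10*21 + 5 = 215.
  i=4: a_4=7, p_4 = 7*1976 + 193 = 14025, q_4 = 7*215 + 21 = 1526.
  i=5: a_5=7, p_5 = 7*14025 + 1976 = 100151, q_5 = 7*1526 + 215 = 10897.
  i=6: a_6=10, p_6 = 10*100151 + 14025 = 1015535, q_6 = 10*10897 + 1526 = 110496.
  i=7: a_7=9, p_7 = 9*1015535 + 100151 = 9239966, q_7 = 9*110496 + 10897 = 1005361.

9/1, 46/5, 193/21, 1976/215, 14025/1526, 100151/10897, 1015535/110496, 9239966/1005361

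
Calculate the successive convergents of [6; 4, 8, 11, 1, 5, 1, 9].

6/1, 25/4, 206/33, 2291/367, 2497/400, 14776/2367, 17273/2767, 170233/27270

Using the convergent recurrence p_i = a_i*p_{i-1} + p_{i-2}, q_i = a_i*q_{i-1} + q_{i-2} with p_{-2}=0, p_{-1}=1, q_{-2}=1, q_{-1}=0:
  i=0: a_0=6, p_0 = 6*1 + 0 = 6, q_0 = 6*0 + 1 = 1.
  i=1: a_1=4, p_1 = 4*6 + 1 = 25, q_1 = 4*1 + 0 = 4.
  i=2: a_2=8, p_2 = 8*25 + 6 = 206, q_2 = 8*4 + 1 = 33.
  i=3: a_3=11, p_3 = 11*206 + 25 = 2291, q_3 = 11*33 + 4 = 367.
  i=4: a_4=1, p_4 = 1*2291 + 206 = 2497, q_4 = 1*367 + 33 = 400.
  i=5: a_5=5, p_5 = 5*2497 + 2291 = 14776, q_5 = 5*400 + 367 = 2367.
  i=6: a_6=1, p_6 = 1*14776 + 2497 = 17273, q_6 = 1*2367 + 400 = 2767.
  i=7: a_7=9, p_7 = 9*17273 + 14776 = 170233, q_7 = 9*2767 + 2367 = 27270.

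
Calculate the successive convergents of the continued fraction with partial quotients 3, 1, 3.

3/1, 4/1, 15/4

Using the convergent recurrence p_i = a_i*p_{i-1} + p_{i-2}, q_i = a_i*q_{i-1} + q_{i-2} with p_{-2}=0, p_{-1}=1, q_{-2}=1, q_{-1}=0:
  i=0: a_0=3, p_0 = 3*1 + 0 = 3, q_0 = 3*0 + 1 = 1.
  i=1: a_1=1, p_1 = 1*3 + 1 = 4, q_1 = 1*1 + 0 = 1.
  i=2: a_2=3, p_2 = 3*4 + 3 = 15, q_2 = 3*1 + 1 = 4.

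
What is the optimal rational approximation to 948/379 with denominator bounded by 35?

Expand x = 948/379 as a continued fraction with the Euclidean algorithm:
  948 = 2*379 + 190, so a_0 = 2.
  379 = 1*190 + 189, so a_1 = 1.
  190 = 1*189 + 1, so a_2 = 1.
  189 = 189*1 + 0, so a_3 = 189.
so x = [2; 1, 1, 189].
Convergents (p_i = a_i*p_{i-1} + p_{i-2}, q_i = a_i*q_{i-1} + q_{i-2} with p_{-2}=0, p_{-1}=1, q_{-2}=1, q_{-1}=0), until the denominator exceeds 35:
  i=0: a_0=2, p_0 = 2*1 + 0 = 2, q_0 = 2*0 + 1 = 1.
  i=1: a_1=1, p_1 = 1*2 + 1 = 3, q_1 = 1*1 + 0 = 1.
  i=2: a_2=1, p_2 = 1*3 + 2 = 5, q_2 = 1*1 + 1 = 2.
  i=3: a_3=189, p_3 = 189*5 + 3 = 948, q_3 = 189*2 + 1 = 379.
q_3 = 379 > 35, so the last convergent with denominator <= 35 is p_2/q_2 = 5/2.
The closest fraction with denominator <= 35 is either p_2/q_2 or the intermediate fraction (k*p_2 + p_1)/(k*q_2 + q_1) with the largest k >= 1 whose denominator stays <= 35; these approach x as k grows, and every other convergent or intermediate fraction in range is farther away.
Largest k: floor((35 - q_1)/q_2) = floor((35 - 1)/2) = 17.
That gives (17*5 + 3)/(17*2 + 1) = 88/35.
Compare the errors: |x - 5/2| = |948*2 - 5*379|/(379*2) = 1/758, and |x - 88/35| = |948*35 - 88*379|/(379*35) = 172/13265.
Cross-multiplying, 1*13265 = 13265 < 130376 = 172*758, so 1/758 is smaller: the convergent 5/2 is closer to x than 88/35.

5/2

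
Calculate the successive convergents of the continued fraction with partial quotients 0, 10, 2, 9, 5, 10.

0/1, 1/10, 2/21, 19/199, 97/1016, 989/10359

Using the convergent recurrence p_i = a_i*p_{i-1} + p_{i-2}, q_i = a_i*q_{i-1} + q_{i-2} with p_{-2}=0, p_{-1}=1, q_{-2}=1, q_{-1}=0:
  i=0: a_0=0, p_0 = 0*1 + 0 = 0, q_0 = 0*0 + 1 = 1.
  i=1: a_1=10, p_1 = 10*0 + 1 = 1, q_1 = 10*1 + 0 = 10.
  i=2: a_2=2, p_2 = 2*1 + 0 = 2, q_2 = 2*10 + 1 = 21.
  i=3: a_3=9, p_3 = 9*2 + 1 = 19, q_3 = 9*21 + 10 = 199.
  i=4: a_4=5, p_4 = 5*19 + 2 = 97, q_4 = 5*199 + 21 = 1016.
  i=5: a_5=10, p_5 = 10*97 + 19 = 989, q_5 = 10*1016 + 199 = 10359.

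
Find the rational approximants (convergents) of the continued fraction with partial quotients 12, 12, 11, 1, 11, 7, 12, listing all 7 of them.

12/1, 145/12, 1607/133, 1752/145, 20879/1728, 147905/12241, 1795739/148620

Using the convergent recurrence p_i = a_i*p_{i-1} + p_{i-2}, q_i = a_i*q_{i-1} + q_{i-2} with p_{-2}=0, p_{-1}=1, q_{-2}=1, q_{-1}=0:
  i=0: a_0=12, p_0 = 12*1 + 0 = 12, q_0 = 12*0 + 1 = 1.
  i=1: a_1=12, p_1 = 12*12 + 1 = 145, q_1 = 12*1 + 0 = 12.
  i=2: a_2=11, p_2 = 11*145 + 12 = 1607, q_2 = 11*12 + 1 = 133.
  i=3: a_3=1, p_3 = 1*1607 + 145 = 1752, q_3 = 1*133 + 12 = 145.
  i=4: a_4=11, p_4 = 11*1752 + 1607 = 20879, q_4 = 11*145 + 133 = 1728.
  i=5: a_5=7, p_5 = 7*20879 + 1752 = 147905, q_5 = 7*1728 + 145 = 12241.
  i=6: a_6=12, p_6 = 12*147905 + 20879 = 1795739, q_6 = 12*12241 + 1728 = 148620.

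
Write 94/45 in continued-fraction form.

[2; 11, 4]

Run the Euclidean algorithm on 94 and 45; the successive quotients are the partial quotients a_0, a_1, ... (each step inverts the fractional part left over by the previous one):
  94 = 2*45 + 4, so a_0 = 2.
  45 = 11*4 + 1, so a_1 = 11.
  4 = 4*1 + 0, so a_2 = 4.
The remainder reaches 0 after 3 divisions, so the expansion has 3 partial quotients, read off in order.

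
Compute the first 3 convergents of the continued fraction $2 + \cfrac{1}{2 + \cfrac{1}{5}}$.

2/1, 5/2, 27/11

Using the convergent recurrence p_i = a_i*p_{i-1} + p_{i-2}, q_i = a_i*q_{i-1} + q_{i-2} with p_{-2}=0, p_{-1}=1, q_{-2}=1, q_{-1}=0:
  i=0: a_0=2, p_0 = 2*1 + 0 = 2, q_0 = 2*0 + 1 = 1.
  i=1: a_1=2, p_1 = 2*2 + 1 = 5, q_1 = 2*1 + 0 = 2.
  i=2: a_2=5, p_2 = 5*5 + 2 = 27, q_2 = 5*2 + 1 = 11.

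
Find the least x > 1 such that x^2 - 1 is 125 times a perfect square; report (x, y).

(x, y) = (930249, 83204)

First expand sqrt(125) as a continued fraction. With x_i = (sqrt(125) + m_i)/d_i and (m_0, d_0) = (0, 1): a_0 = floor(sqrt(125)) = 11, since 11^2 = 121 <= 125 < 144 = 12^2.
Iterate m_{i+1} = d_i*a_i - m_i, d_{i+1} = (125 - m_{i+1}^2)/d_i, a_{i+1} = floor((a_0 + m_{i+1})/d_{i+1}):
  m_1 = 1*11 - 0 = 11, d_1 = (125 - 11^2)/1 = 4/1 = 4, a_1 = floor((11 + 11)/4) = 5.
  m_2 = 4*5 - 11 = 9, d_2 = (125 - 9^2)/4 = 44/4 = 11, a_2 = floor((11 + 9)/11) = 1.
  m_3 = 11*1 - 9 = 2, d_3 = (125 - 2^2)/11 = 121/11 = 11, a_3 = floor((11 + 2)/11) = 1.
  m_4 = 11*1 - 2 = 9, d_4 = (125 - 9^2)/11 = 44/11 = 4, a_4 = floor((11 + 9)/4) = 5.
  m_5 = 4*5 - 9 = 11, d_5 = (125 - 11^2)/4 = 4/4 = 1, a_5 = floor((11 + 11)/1) = 22.
  m_6 = 1*22 - 11 = 11, d_6 = (125 - 11^2)/1 = 4/1 = 4: (m_6, d_6) = (m_1, d_1) = (11, 4), so from here the quotients repeat a_1, ..., a_5; the period length is 5.
So sqrt(125) = [11; (5, 1, 1, 5, 22)] with period length k = 5.
k is odd, so (p_{k-1}, q_{k-1}) only solves x^2 - 125y^2 = -1 and the fundamental solution of x^2 - 125y^2 = 1 is (p_{2k-1}, q_{2k-1}) = (p_9, q_9); compute convergents through index 9, running through the period twice.
Convergents (p_i = a_i*p_{i-1} + p_{i-2}, q_i = a_i*q_{i-1} + q_{i-2} with p_{-2}=0, p_{-1}=1, q_{-2}=1, q_{-1}=0):
  i=0: a_0=11, p_0 = 11*1 + 0 = 11, q_0 = 11*0 + 1 = 1.
  i=1: a_1=5, p_1 = 5*11 + 1 = 56, q_1 = 5*1 + 0 = 5.
  i=2: a_2=1, p_2 = 1*56 + 11 = 67, q_2 = 1*5 + 1 = 6.
  i=3: a_3=1, p_3 = 1*67 + 56 = 123, q_3 = 1*6 + 5 = 11.
  i=4: a_4=5, p_4 = 5*123 + 67 = 682, q_4 = 5*11 + 6 = 61.
  i=5: a_5=22, p_5 = 22*682 + 123 = 15127, q_5 = 22*61 + 11 = 1353.
  i=6: a_6=5, p_6 = 5*15127 + 682 = 76317, q_6 = 5*1353 + 61 = 6826.
  i=7: a_7=1, p_7 = 1*76317 + 15127 = 91444, q_7 = 1*6826 + 1353 = 8179.
  i=8: a_8=1, p_8 = 1*91444 + 76317 = 167761, q_8 = 1*8179 + 6826 = 15005.
  i=9: a_9=5, p_9 = 5*167761 + 91444 = 930249, q_9 = 5*15005 + 8179 = 83204.
Indeed p_4^2 - 125*q_4^2 = 465124 - 465125 = -1, not +1.
Check: 930249^2 - 125*83204^2 = 865363202001 - 865363202000 = 1, so (x, y) = (930249, 83204) solves the equation, and by the theorem it is the least positive solution.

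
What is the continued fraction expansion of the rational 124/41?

Run the Euclidean algorithm on 124 and 41; the successive quotients are the partial quotients a_0, a_1, ... (each step inverts the fractional part left over by the previous one):
  124 = 3*41 + 1, so a_0 = 3.
  41 = 41*1 + 0, so a_1 = 41.
The remainder reaches 0 after 2 divisions, so the expansion has 2 partial quotients, read off in order.

[3; 41]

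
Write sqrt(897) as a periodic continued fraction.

[29; (1, 18, 1, 58)]

Write x_i = (sqrt(897) + m_i)/d_i with (m_0, d_0) = (0, 1). a_0 = floor(sqrt(897)) = 29, since 29^2 = 841 <= 897 < 900 = 30^2.
Iterate m_{i+1} = d_i*a_i - m_i, d_{i+1} = (897 - m_{i+1}^2)/d_i, a_{i+1} = floor((a_0 + m_{i+1})/d_{i+1}):
  m_1 = 1*29 - 0 = 29, d_1 = (897 - 29^2)/1 = 56/1 = 56, a_1 = floor((29 + 29)/56) = 1.
  m_2 = 56*1 - 29 = 27, d_2 = (897 - 27^2)/56 = 168/56 = 3, a_2 = floor((29 + 27)/3) = 18.
  m_3 = 3*18 - 27 = 27, d_3 = (897 - 27^2)/3 = 168/3 = 56, a_3 = floor((29 + 27)/56) = 1.
  m_4 = 56*1 - 27 = 29, d_4 = (897 - 29^2)/56 = 56/56 = 1, a_4 = floor((29 + 29)/1) = 58.
  m_5 = 1*58 - 29 = 29, d_5 = (897 - 29^2)/1 = 56/1 = 56: (m_5, d_5) = (m_1, d_1) = (29, 56), so from here the quotients repeat a_1, ..., a_4; the period length is 4.
Hence the expansion of sqrt(897) is a_0 = 29 followed by the repeating block 1, 18, 1, 58 (period 4).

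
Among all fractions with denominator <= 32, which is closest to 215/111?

31/16

Expand x = 215/111 as a continued fraction with the Euclidean algorithm:
  215 = 1*111 + 104, so a_0 = 1.
  111 = 1*104 + 7, so a_1 = 1.
  104 = 14*7 + 6, so a_2 = 14.
  7 = 1*6 + 1, so a_3 = 1.
  6 = 6*1 + 0, so a_4 = 6.
so x = [1; 1, 14, 1, 6].
Convergents (p_i = a_i*p_{i-1} + p_{i-2}, q_i = a_i*q_{i-1} + q_{i-2} with p_{-2}=0, p_{-1}=1, q_{-2}=1, q_{-1}=0), until the denominator exceeds 32:
  i=0: a_0=1, p_0 = 1*1 + 0 = 1, q_0 = 1*0 + 1 = 1.
  i=1: a_1=1, p_1 = 1*1 + 1 = 2, q_1 = 1*1 + 0 = 1.
  i=2: a_2=14, p_2 = 14*2 + 1 = 29, q_2 = 14*1 + 1 = 15.
  i=3: a_3=1, p_3 = 1*29 + 2 = 31, q_3 = 1*15 + 1 = 16.
  i=4: a_4=6, p_4 = 6*31 + 29 = 215, q_4 = 6*16 + 15 = 111.
q_4 = 111 > 32, so the last convergent with denominator <= 32 is p_3/q_3 = 31/16.
The closest fraction with denominator <= 32 is either p_3/q_3 or the intermediate fraction (k*p_3 + p_2)/(k*q_3 + q_2) with the largest k >= 1 whose denominator stays <= 32; these approach x as k grows, and every other convergent or intermediate fraction in range is farther away.
Largest k: floor((32 - q_2)/q_3) = floor((32 - 15)/16) = 1.
That gives (1*31 + 29)/(1*16 + 15) = 60/31.
Compare the errors: |x - 31/16| = |215*16 - 31*111|/(111*16) = 1/1776, and |x - 60/31| = |215*31 - 60*111|/(111*31) = 5/3441.
Cross-multiplying, 1*3441 = 3441 < 8880 = 5*1776, so 1/1776 is smaller: the convergent 31/16 is closer to x than 60/31.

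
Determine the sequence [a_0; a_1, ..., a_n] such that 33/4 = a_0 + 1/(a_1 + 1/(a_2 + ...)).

Run the Euclidean algorithm on 33 and 4; the successive quotients are the partial quotients a_0, a_1, ... (each step inverts the fractional part left over by the previous one):
  33 = 8*4 + 1, so a_0 = 8.
  4 = 4*1 + 0, so a_1 = 4.
The remainder reaches 0 after 2 divisions, so the expansion has 2 partial quotients, read off in order.

[8; 4]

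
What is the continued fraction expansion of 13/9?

Run the Euclidean algorithm on 13 and 9; the successive quotients are the partial quotients a_0, a_1, ... (each step inverts the fractional part left over by the previous one):
  13 = 1*9 + 4, so a_0 = 1.
  9 = 2*4 + 1, so a_1 = 2.
  4 = 4*1 + 0, so a_2 = 4.
The remainder reaches 0 after 3 divisions, so the expansion has 3 partial quotients, read off in order.

[1; 2, 4]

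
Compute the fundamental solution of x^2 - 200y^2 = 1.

First expand sqrt(200) as a continued fraction. With x_i = (sqrt(200) + m_i)/d_i and (m_0, d_0) = (0, 1): a_0 = floor(sqrt(200)) = 14, since 14^2 = 196 <= 200 < 225 = 15^2.
Iterate m_{i+1} = d_i*a_i - m_i, d_{i+1} = (200 - m_{i+1}^2)/d_i, a_{i+1} = floor((a_0 + m_{i+1})/d_{i+1}):
  m_1 = 1*14 - 0 = 14, d_1 = (200 - 14^2)/1 = 4/1 = 4, a_1 = floor((14 + 14)/4) = 7.
  m_2 = 4*7 - 14 = 14, d_2 = (200 - 14^2)/4 = 4/4 = 1, a_2 = floor((14 + 14)/1) = 28.
  m_3 = 1*28 - 14 = 14, d_3 = (200 - 14^2)/1 = 4/1 = 4: (m_3, d_3) = (m_1, d_1) = (14, 4), so from here the quotients repeat a_1, a_2; the period length is 2.
So sqrt(200) = [14; (7, 28)] with period length k = 2.
k is even, so the fundamental solution of x^2 - 200y^2 = 1 is (p_{k-1}, q_{k-1}) = (p_1, q_1); compute convergents through index 1.
Convergents (p_i = a_i*p_{i-1} + p_{i-2}, q_i = a_i*q_{i-1} + q_{i-2} with p_{-2}=0, p_{-1}=1, q_{-2}=1, q_{-1}=0):
  i=0: a_0=14, p_0 = 14*1 + 0 = 14, q_0 = 14*0 + 1 = 1.
  i=1: a_1=7, p_1 = 7*14 + 1 = 99, q_1 = 7*1 + 0 = 7.
Check: 99^2 - 200*7^2 = 9801 - 9800 = 1, so (x, y) = (99, 7) solves the equation, and by the theorem it is the least positive solution.

(x, y) = (99, 7)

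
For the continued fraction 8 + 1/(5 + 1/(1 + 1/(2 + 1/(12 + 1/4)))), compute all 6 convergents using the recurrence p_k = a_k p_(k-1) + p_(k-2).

Using the convergent recurrence p_i = a_i*p_{i-1} + p_{i-2}, q_i = a_i*q_{i-1} + q_{i-2} with p_{-2}=0, p_{-1}=1, q_{-2}=1, q_{-1}=0:
  i=0: a_0=8, p_0 = 8*1 + 0 = 8, q_0 = 8*0 + 1 = 1.
  i=1: a_1=5, p_1 = 5*8 + 1 = 41, q_1 = 5*1 + 0 = 5.
  i=2: a_2=1, p_2 = 1*41 + 8 = 49, q_2 = 1*5 + 1 = 6.
  i=3: a_3=2, p_3 = 2*49 + 41 = 139, q_3 = 2*6 + 5 = 17.
  i=4: a_4=12, p_4 = 12*139 + 49 = 1717, q_4 = 12*17 + 6 = 210.
  i=5: a_5=4, p_5 = 4*1717 + 139 = 7007, q_5 = 4*210 + 17 = 857.

8/1, 41/5, 49/6, 139/17, 1717/210, 7007/857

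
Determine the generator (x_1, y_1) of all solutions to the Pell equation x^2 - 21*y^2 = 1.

(x, y) = (55, 12)

First expand sqrt(21) as a continued fraction. With x_i = (sqrt(21) + m_i)/d_i and (m_0, d_0) = (0, 1): a_0 = floor(sqrt(21)) = 4, since 4^2 = 16 <= 21 < 25 = 5^2.
Iterate m_{i+1} = d_i*a_i - m_i, d_{i+1} = (21 - m_{i+1}^2)/d_i, a_{i+1} = floor((a_0 + m_{i+1})/d_{i+1}):
  m_1 = 1*4 - 0 = 4, d_1 = (21 - 4^2)/1 = 5/1 = 5, a_1 = floor((4 + 4)/5) = 1.
  m_2 = 5*1 - 4 = 1, d_2 = (21 - 1^2)/5 = 20/5 = 4, a_2 = floor((4 + 1)/4) = 1.
  m_3 = 4*1 - 1 = 3, d_3 = (21 - 3^2)/4 = 12/4 = 3, a_3 = floor((4 + 3)/3) = 2.
  m_4 = 3*2 - 3 = 3, d_4 = (21 - 3^2)/3 = 12/3 = 4, a_4 = floor((4 + 3)/4) = 1.
  m_5 = 4*1 - 3 = 1, d_5 = (21 - 1^2)/4 = 20/4 = 5, a_5 = floor((4 + 1)/5) = 1.
  m_6 = 5*1 - 1 = 4, d_6 = (21 - 4^2)/5 = 5/5 = 1, a_6 = floor((4 + 4)/1) = 8.
  m_7 = 1*8 - 4 = 4, d_7 = (21 - 4^2)/1 = 5/1 = 5: (m_7, d_7) = (m_1, d_1) = (4, 5), so from here the quotients repeat a_1, ..., a_6; the period length is 6.
So sqrt(21) = [4; (1, 1, 2, 1, 1, 8)] with period length k = 6.
k is even, so the fundamental solution of x^2 - 21y^2 = 1 is (p_{k-1}, q_{k-1}) = (p_5, q_5); compute convergents through index 5.
Convergents (p_i = a_i*p_{i-1} + p_{i-2}, q_i = a_i*q_{i-1} + q_{i-2} with p_{-2}=0, p_{-1}=1, q_{-2}=1, q_{-1}=0):
  i=0: a_0=4, p_0 = 4*1 + 0 = 4, q_0 = 4*0 + 1 = 1.
  i=1: a_1=1, p_1 = 1*4 + 1 = 5, q_1 = 1*1 + 0 = 1.
  i=2: a_2=1, p_2 = 1*5 + 4 = 9, q_2 = 1*1 + 1 = 2.
  i=3: a_3=2, p_3 = 2*9 + 5 = 23, q_3 = 2*2 + 1 = 5.
  i=4: a_4=1, p_4 = 1*23 + 9 = 32, q_4 = 1*5 + 2 = 7.
  i=5: a_5=1, p_5 = 1*32 + 23 = 55, q_5 = 1*7 + 5 = 12.
Check: 55^2 - 21*12^2 = 3025 - 3024 = 1, so (x, y) = (55, 12) solves the equation, and by the theorem it is the least positive solution.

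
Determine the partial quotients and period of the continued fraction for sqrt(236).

Write x_i = (sqrt(236) + m_i)/d_i with (m_0, d_0) = (0, 1). a_0 = floor(sqrt(236)) = 15, since 15^2 = 225 <= 236 < 256 = 16^2.
Iterate m_{i+1} = d_i*a_i - m_i, d_{i+1} = (236 - m_{i+1}^2)/d_i, a_{i+1} = floor((a_0 + m_{i+1})/d_{i+1}):
  m_1 = 1*15 - 0 = 15, d_1 = (236 - 15^2)/1 = 11/1 = 11, a_1 = floor((15 + 15)/11) = 2.
  m_2 = 11*2 - 15 = 7, d_2 = (236 - 7^2)/11 = 187/11 = 17, a_2 = floor((15 + 7)/17) = 1.
  m_3 = 17*1 - 7 = 10, d_3 = (236 - 10^2)/17 = 136/17 = 8, a_3 = floor((15 + 10)/8) = 3.
  m_4 = 8*3 - 10 = 14, d_4 = (236 - 14^2)/8 = 40/8 = 5, a_4 = floor((15 + 14)/5) = 5.
  m_5 = 5*5 - 14 = 11, d_5 = (236 - 11^2)/5 = 115/5 = 23, a_5 = floor((15 + 11)/23) = 1.
  m_6 = 23*1 - 11 = 12, d_6 = (236 - 12^2)/23 = 92/23 = 4, a_6 = floor((15 + 12)/4) = 6.
  m_7 = 4*6 - 12 = 12, d_7 = (236 - 12^2)/4 = 92/4 = 23, a_7 = floor((15 + 12)/23) = 1.
  m_8 = 23*1 - 12 = 11, d_8 = (236 - 11^2)/23 = 115/23 = 5, a_8 = floor((15 + 11)/5) = 5.
  m_9 = 5*5 - 11 = 14, d_9 = (236 - 14^2)/5 = 40/5 = 8, a_9 = floor((15 + 14)/8) = 3.
  m_10 = 8*3 - 14 = 10, d_10 = (236 - 10^2)/8 = 136/8 = 17, a_10 = floor((15 + 10)/17) = 1.
  m_11 = 17*1 - 10 = 7, d_11 = (236 - 7^2)/17 = 187/17 = 11, a_11 = floor((15 + 7)/11) = 2.
  m_12 = 11*2 - 7 = 15, d_12 = (236 - 15^2)/11 = 11/11 = 1, a_12 = floor((15 + 15)/1) = 30.
  m_13 = 1*30 - 15 = 15, d_13 = (236 - 15^2)/1 = 11/1 = 11: (m_13, d_13) = (m_1, d_1) = (15, 11), so from here the quotients repeat a_1, ..., a_12; the period length is 12.
Hence the expansion of sqrt(236) is a_0 = 15 followed by the repeating block 2, 1, 3, 5, 1, 6, 1, 5, 3, 1, 2, 30 (period 12).

[15; (2, 1, 3, 5, 1, 6, 1, 5, 3, 1, 2, 30)]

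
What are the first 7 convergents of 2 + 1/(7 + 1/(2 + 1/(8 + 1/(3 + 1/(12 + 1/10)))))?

Using the convergent recurrence p_i = a_i*p_{i-1} + p_{i-2}, q_i = a_i*q_{i-1} + q_{i-2} with p_{-2}=0, p_{-1}=1, q_{-2}=1, q_{-1}=0:
  i=0: a_0=2, p_0 = 2*1 + 0 = 2, q_0 = 2*0 + 1 = 1.
  i=1: a_1=7, p_1 = 7*2 + 1 = 15, q_1 = 7*1 + 0 = 7.
  i=2: a_2=2, p_2 = 2*15 + 2 = 32, q_2 = 2*7 + 1 = 15.
  i=3: a_3=8, p_3 = 8*32 + 15 = 271, q_3 = 8*15 + 7 = 127.
  i=4: a_4=3, p_4 = 3*271 + 32 = 845, q_4 = 3*127 + 15 = 396.
  i=5: a_5=12, p_5 = 12*845 + 271 = 10411, q_5 = 12*396 + 127 = 4879.
  i=6: a_6=10, p_6 = 10*10411 + 845 = 104955, q_6 = 10*4879 + 396 = 49186.

2/1, 15/7, 32/15, 271/127, 845/396, 10411/4879, 104955/49186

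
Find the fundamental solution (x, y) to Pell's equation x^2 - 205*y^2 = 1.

(x, y) = (39689, 2772)

First expand sqrt(205) as a continued fraction. With x_i = (sqrt(205) + m_i)/d_i and (m_0, d_0) = (0, 1): a_0 = floor(sqrt(205)) = 14, since 14^2 = 196 <= 205 < 225 = 15^2.
Iterate m_{i+1} = d_i*a_i - m_i, d_{i+1} = (205 - m_{i+1}^2)/d_i, a_{i+1} = floor((a_0 + m_{i+1})/d_{i+1}):
  m_1 = 1*14 - 0 = 14, d_1 = (205 - 14^2)/1 = 9/1 = 9, a_1 = floor((14 + 14)/9) = 3.
  m_2 = 9*3 - 14 = 13, d_2 = (205 - 13^2)/9 = 36/9 = 4, a_2 = floor((14 + 13)/4) = 6.
  m_3 = 4*6 - 13 = 11, d_3 = (205 - 11^2)/4 = 84/4 = 21, a_3 = floor((14 + 11)/21) = 1.
  m_4 = 21*1 - 11 = 10, d_4 = (205 - 10^2)/21 = 105/21 = 5, a_4 = floor((14 + 10)/5) = 4.
  m_5 = 5*4 - 10 = 10, d_5 = (205 - 10^2)/5 = 105/5 = 21, a_5 = floor((14 + 10)/21) = 1.
  m_6 = 21*1 - 10 = 11, d_6 = (205 - 11^2)/21 = 84/21 = 4, a_6 = floor((14 + 11)/4) = 6.
  m_7 = 4*6 - 11 = 13, d_7 = (205 - 13^2)/4 = 36/4 = 9, a_7 = floor((14 + 13)/9) = 3.
  m_8 = 9*3 - 13 = 14, d_8 = (205 - 14^2)/9 = 9/9 = 1, a_8 = floor((14 + 14)/1) = 28.
  m_9 = 1*28 - 14 = 14, d_9 = (205 - 14^2)/1 = 9/1 = 9: (m_9, d_9) = (m_1, d_1) = (14, 9), so from here the quotients repeat a_1, ..., a_8; the period length is 8.
So sqrt(205) = [14; (3, 6, 1, 4, 1, 6, 3, 28)] with period length k = 8.
k is even, so the fundamental solution of x^2 - 205y^2 = 1 is (p_{k-1}, q_{k-1}) = (p_7, q_7); compute convergents through index 7.
Convergents (p_i = a_i*p_{i-1} + p_{i-2}, q_i = a_i*q_{i-1} + q_{i-2} with p_{-2}=0, p_{-1}=1, q_{-2}=1, q_{-1}=0):
  i=0: a_0=14, p_0 = 14*1 + 0 = 14, q_0 = 14*0 + 1 = 1.
  i=1: a_1=3, p_1 = 3*14 + 1 = 43, q_1 = 3*1 + 0 = 3.
  i=2: a_2=6, p_2 = 6*43 + 14 = 272, q_2 = 6*3 + 1 = 19.
  i=3: a_3=1, p_3 = 1*272 + 43 = 315, q_3 = 1*19 + 3 = 22.
  i=4: a_4=4, p_4 = 4*315 + 272 = 1532, q_4 = 4*22 + 19 = 107.
  i=5: a_5=1, p_5 = 1*1532 + 315 = 1847, q_5 = 1*107 + 22 = 129.
  i=6: a_6=6, p_6 = 6*1847 + 1532 = 12614, q_6 = 6*129 + 107 = 881.
  i=7: a_7=3, p_7 = 3*12614 + 1847 = 39689, q_7 = 3*881 + 129 = 2772.
Check: 39689^2 - 205*2772^2 = 1575216721 - 1575216720 = 1, so (x, y) = (39689, 2772) solves the equation, and by the theorem it is the least positive solution.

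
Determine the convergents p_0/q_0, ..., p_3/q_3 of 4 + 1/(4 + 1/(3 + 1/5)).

Using the convergent recurrence p_i = a_i*p_{i-1} + p_{i-2}, q_i = a_i*q_{i-1} + q_{i-2} with p_{-2}=0, p_{-1}=1, q_{-2}=1, q_{-1}=0:
  i=0: a_0=4, p_0 = 4*1 + 0 = 4, q_0 = 4*0 + 1 = 1.
  i=1: a_1=4, p_1 = 4*4 + 1 = 17, q_1 = 4*1 + 0 = 4.
  i=2: a_2=3, p_2 = 3*17 + 4 = 55, q_2 = 3*4 + 1 = 13.
  i=3: a_3=5, p_3 = 5*55 + 17 = 292, q_3 = 5*13 + 4 = 69.

4/1, 17/4, 55/13, 292/69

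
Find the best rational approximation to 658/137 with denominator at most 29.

24/5

Expand x = 658/137 as a continued fraction with the Euclidean algorithm:
  658 = 4*137 + 110, so a_0 = 4.
  137 = 1*110 + 27, so a_1 = 1.
  110 = 4*27 + 2, so a_2 = 4.
  27 = 13*2 + 1, so a_3 = 13.
  2 = 2*1 + 0, so a_4 = 2.
so x = [4; 1, 4, 13, 2].
Convergents (p_i = a_i*p_{i-1} + p_{i-2}, q_i = a_i*q_{i-1} + q_{i-2} with p_{-2}=0, p_{-1}=1, q_{-2}=1, q_{-1}=0), until the denominator exceeds 29:
  i=0: a_0=4, p_0 = 4*1 + 0 = 4, q_0 = 4*0 + 1 = 1.
  i=1: a_1=1, p_1 = 1*4 + 1 = 5, q_1 = 1*1 + 0 = 1.
  i=2: a_2=4, p_2 = 4*5 + 4 = 24, q_2 = 4*1 + 1 = 5.
  i=3: a_3=13, p_3 = 13*24 + 5 = 317, q_3 = 13*5 + 1 = 66.
q_3 = 66 > 29, so the last convergent with denominator <= 29 is p_2/q_2 = 24/5.
The closest fraction with denominator <= 29 is either p_2/q_2 or the intermediate fraction (k*p_2 + p_1)/(k*q_2 + q_1) with the largest k >= 1 whose denominator stays <= 29; these approach x as k grows, and every other convergent or intermediate fraction in range is farther away.
Largest k: floor((29 - q_1)/q_2) = floor((29 - 1)/5) = 5.
That gives (5*24 + 5)/(5*5 + 1) = 125/26.
Compare the errors: |x - 24/5| = |658*5 - 24*137|/(137*5) = 2/685, and |x - 125/26| = |658*26 - 125*137|/(137*26) = 17/3562.
Cross-multiplying, 2*3562 = 7124 < 11645 = 17*685, so 2/685 is smaller: the convergent 24/5 is closer to x than 125/26.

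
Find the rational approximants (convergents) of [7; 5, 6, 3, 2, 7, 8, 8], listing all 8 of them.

Using the convergent recurrence p_i = a_i*p_{i-1} + p_{i-2}, q_i = a_i*q_{i-1} + q_{i-2} with p_{-2}=0, p_{-1}=1, q_{-2}=1, q_{-1}=0:
  i=0: a_0=7, p_0 = 7*1 + 0 = 7, q_0 = 7*0 + 1 = 1.
  i=1: a_1=5, p_1 = 5*7 + 1 = 36, q_1 = 5*1 + 0 = 5.
  i=2: a_2=6, p_2 = 6*36 + 7 = 223, q_2 = 6*5 + 1 = 31.
  i=3: a_3=3, p_3 = 3*223 + 36 = 705, q_3 = 3*31 + 5 = 98.
  i=4: a_4=2, p_4 = 2*705 + 223 = 1633, q_4 = 2*98 + 31 = 227.
  i=5: a_5=7, p_5 = 7*1633 + 705 = 12136, q_5 = 7*227 + 98 = 1687.
  i=6: a_6=8, p_6 = 8*12136 + 1633 = 98721, q_6 = 8*1687 + 227 = 13723.
  i=7: a_7=8, p_7 = 8*98721 + 12136 = 801904, q_7 = 8*13723 + 1687 = 111471.

7/1, 36/5, 223/31, 705/98, 1633/227, 12136/1687, 98721/13723, 801904/111471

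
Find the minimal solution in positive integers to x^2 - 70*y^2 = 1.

(x, y) = (251, 30)

First expand sqrt(70) as a continued fraction. With x_i = (sqrt(70) + m_i)/d_i and (m_0, d_0) = (0, 1): a_0 = floor(sqrt(70)) = 8, since 8^2 = 64 <= 70 < 81 = 9^2.
Iterate m_{i+1} = d_i*a_i - m_i, d_{i+1} = (70 - m_{i+1}^2)/d_i, a_{i+1} = floor((a_0 + m_{i+1})/d_{i+1}):
  m_1 = 1*8 - 0 = 8, d_1 = (70 - 8^2)/1 = 6/1 = 6, a_1 = floor((8 + 8)/6) = 2.
  m_2 = 6*2 - 8 = 4, d_2 = (70 - 4^2)/6 = 54/6 = 9, a_2 = floor((8 + 4)/9) = 1.
  m_3 = 9*1 - 4 = 5, d_3 = (70 - 5^2)/9 = 45/9 = 5, a_3 = floor((8 + 5)/5) = 2.
  m_4 = 5*2 - 5 = 5, d_4 = (70 - 5^2)/5 = 45/5 = 9, a_4 = floor((8 + 5)/9) = 1.
  m_5 = 9*1 - 5 = 4, d_5 = (70 - 4^2)/9 = 54/9 = 6, a_5 = floor((8 + 4)/6) = 2.
  m_6 = 6*2 - 4 = 8, d_6 = (70 - 8^2)/6 = 6/6 = 1, a_6 = floor((8 + 8)/1) = 16.
  m_7 = 1*16 - 8 = 8, d_7 = (70 - 8^2)/1 = 6/1 = 6: (m_7, d_7) = (m_1, d_1) = (8, 6), so from here the quotients repeat a_1, ..., a_6; the period length is 6.
So sqrt(70) = [8; (2, 1, 2, 1, 2, 16)] with period length k = 6.
k is even, so the fundamental solution of x^2 - 70y^2 = 1 is (p_{k-1}, q_{k-1}) = (p_5, q_5); compute convergents through index 5.
Convergents (p_i = a_i*p_{i-1} + p_{i-2}, q_i = a_i*q_{i-1} + q_{i-2} with p_{-2}=0, p_{-1}=1, q_{-2}=1, q_{-1}=0):
  i=0: a_0=8, p_0 = 8*1 + 0 = 8, q_0 = 8*0 + 1 = 1.
  i=1: a_1=2, p_1 = 2*8 + 1 = 17, q_1 = 2*1 + 0 = 2.
  i=2: a_2=1, p_2 = 1*17 + 8 = 25, q_2 = 1*2 + 1 = 3.
  i=3: a_3=2, p_3 = 2*25 + 17 = 67, q_3 = 2*3 + 2 = 8.
  i=4: a_4=1, p_4 = 1*67 + 25 = 92, q_4 = 1*8 + 3 = 11.
  i=5: a_5=2, p_5 = 2*92 + 67 = 251, q_5 = 2*11 + 8 = 30.
Check: 251^2 - 70*30^2 = 63001 - 63000 = 1, so (x, y) = (251, 30) solves the equation, and by the theorem it is the least positive solution.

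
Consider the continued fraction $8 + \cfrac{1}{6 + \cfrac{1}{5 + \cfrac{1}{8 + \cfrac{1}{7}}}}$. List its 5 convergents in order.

Using the convergent recurrence p_i = a_i*p_{i-1} + p_{i-2}, q_i = a_i*q_{i-1} + q_{i-2} with p_{-2}=0, p_{-1}=1, q_{-2}=1, q_{-1}=0:
  i=0: a_0=8, p_0 = 8*1 + 0 = 8, q_0 = 8*0 + 1 = 1.
  i=1: a_1=6, p_1 = 6*8 + 1 = 49, q_1 = 6*1 + 0 = 6.
  i=2: a_2=5, p_2 = 5*49 + 8 = 253, q_2 = 5*6 + 1 = 31.
  i=3: a_3=8, p_3 = 8*253 + 49 = 2073, q_3 = 8*31 + 6 = 254.
  i=4: a_4=7, p_4 = 7*2073 + 253 = 14764, q_4 = 7*254 + 31 = 1809.

8/1, 49/6, 253/31, 2073/254, 14764/1809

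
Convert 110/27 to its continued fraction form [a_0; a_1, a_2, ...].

Run the Euclidean algorithm on 110 and 27; the successive quotients are the partial quotients a_0, a_1, ... (each step inverts the fractional part left over by the previous one):
  110 = 4*27 + 2, so a_0 = 4.
  27 = 13*2 + 1, so a_1 = 13.
  2 = 2*1 + 0, so a_2 = 2.
The remainder reaches 0 after 3 divisions, so the expansion has 3 partial quotients, read off in order.

[4; 13, 2]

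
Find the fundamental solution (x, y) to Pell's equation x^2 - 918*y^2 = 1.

(x, y) = (4120901, 136010)

First expand sqrt(918) as a continued fraction. With x_i = (sqrt(918) + m_i)/d_i and (m_0, d_0) = (0, 1): a_0 = floor(sqrt(918)) = 30, since 30^2 = 900 <= 918 < 961 = 31^2.
Iterate m_{i+1} = d_i*a_i - m_i, d_{i+1} = (918 - m_{i+1}^2)/d_i, a_{i+1} = floor((a_0 + m_{i+1})/d_{i+1}):
  m_1 = 1*30 - 0 = 30, d_1 = (918 - 30^2)/1 = 18/1 = 18, a_1 = floor((30 + 30)/18) = 3.
  m_2 = 18*3 - 30 = 24, d_2 = (918 - 24^2)/18 = 342/18 = 19, a_2 = floor((30 + 24)/19) = 2.
  m_3 = 19*2 - 24 = 14, d_3 = (918 - 14^2)/19 = 722/19 = 38, a_3 = floor((30 + 14)/38) = 1.
  m_4 = 38*1 - 14 = 24, d_4 = (918 - 24^2)/38 = 342/38 = 9, a_4 = floor((30 + 24)/9) = 6.
  m_5 = 9*6 - 24 = 30, d_5 = (918 - 30^2)/9 = 18/9 = 2, a_5 = floor((30 + 30)/2) = 30.
  m_6 = 2*30 - 30 = 30, d_6 = (918 - 30^2)/2 = 18/2 = 9, a_6 = floor((30 + 30)/9) = 6.
  m_7 = 9*6 - 30 = 24, d_7 = (918 - 24^2)/9 = 342/9 = 38, a_7 = floor((30 + 24)/38) = 1.
  m_8 = 38*1 - 24 = 14, d_8 = (918 - 14^2)/38 = 722/38 = 19, a_8 = floor((30 + 14)/19) = 2.
  m_9 = 19*2 - 14 = 24, d_9 = (918 - 24^2)/19 = 342/19 = 18, a_9 = floor((30 + 24)/18) = 3.
  m_10 = 18*3 - 24 = 30, d_10 = (918 - 30^2)/18 = 18/18 = 1, a_10 = floor((30 + 30)/1) = 60.
  m_11 = 1*60 - 30 = 30, d_11 = (918 - 30^2)/1 = 18/1 = 18: (m_11, d_11) = (m_1, d_1) = (30, 18), so from here the quotients repeat a_1, ..., a_10; the period length is 10.
So sqrt(918) = [30; (3, 2, 1, 6, 30, 6, 1, 2, 3, 60)] with period length k = 10.
k is even, so the fundamental solution of x^2 - 918y^2 = 1 is (p_{k-1}, q_{k-1}) = (p_9, q_9); compute convergents through index 9.
Convergents (p_i = a_i*p_{i-1} + p_{i-2}, q_i = a_i*q_{i-1} + q_{i-2} with p_{-2}=0, p_{-1}=1, q_{-2}=1, q_{-1}=0):
  i=0: a_0=30, p_0 = 30*1 + 0 = 30, q_0 = 30*0 + 1 = 1.
  i=1: a_1=3, p_1 = 3*30 + 1 = 91, q_1 = 3*1 + 0 = 3.
  i=2: a_2=2, p_2 = 2*91 + 30 = 212, q_2 = 2*3 + 1 = 7.
  i=3: a_3=1, p_3 = 1*212 + 91 = 303, q_3 = 1*7 + 3 = 10.
  i=4: a_4=6, p_4 = 6*303 + 212 = 2030, q_4 = 6*10 + 7 = 67.
  i=5: a_5=30, p_5 = 30*2030 + 303 = 61203, q_5 = 30*67 + 10 = 2020.
  i=6: a_6=6, p_6 = 6*61203 + 2030 = 369248, q_6 = 6*2020 + 67 = 12187.
  i=7: a_7=1, p_7 = 1*369248 + 61203 = 430451, q_7 = 1*12187 + 2020 = 14207.
  i=8: a_8=2, p_8 = 2*430451 + 369248 = 1230150, q_8 = 2*14207 + 12187 = 40601.
  i=9: a_9=3, p_9 = 3*1230150 + 430451 = 4120901, q_9 = 3*40601 + 14207 = 136010.
Check: 4120901^2 - 918*136010^2 = 16981825051801 - 16981825051800 = 1, so (x, y) = (4120901, 136010) solves the equation, and by the theorem it is the least positive solution.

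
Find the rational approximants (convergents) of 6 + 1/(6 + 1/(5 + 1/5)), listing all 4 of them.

Using the convergent recurrence p_i = a_i*p_{i-1} + p_{i-2}, q_i = a_i*q_{i-1} + q_{i-2} with p_{-2}=0, p_{-1}=1, q_{-2}=1, q_{-1}=0:
  i=0: a_0=6, p_0 = 6*1 + 0 = 6, q_0 = 6*0 + 1 = 1.
  i=1: a_1=6, p_1 = 6*6 + 1 = 37, q_1 = 6*1 + 0 = 6.
  i=2: a_2=5, p_2 = 5*37 + 6 = 191, q_2 = 5*6 + 1 = 31.
  i=3: a_3=5, p_3 = 5*191 + 37 = 992, q_3 = 5*31 + 6 = 161.

6/1, 37/6, 191/31, 992/161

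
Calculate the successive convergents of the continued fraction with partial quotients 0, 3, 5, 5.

0/1, 1/3, 5/16, 26/83

Using the convergent recurrence p_i = a_i*p_{i-1} + p_{i-2}, q_i = a_i*q_{i-1} + q_{i-2} with p_{-2}=0, p_{-1}=1, q_{-2}=1, q_{-1}=0:
  i=0: a_0=0, p_0 = 0*1 + 0 = 0, q_0 = 0*0 + 1 = 1.
  i=1: a_1=3, p_1 = 3*0 + 1 = 1, q_1 = 3*1 + 0 = 3.
  i=2: a_2=5, p_2 = 5*1 + 0 = 5, q_2 = 5*3 + 1 = 16.
  i=3: a_3=5, p_3 = 5*5 + 1 = 26, q_3 = 5*16 + 3 = 83.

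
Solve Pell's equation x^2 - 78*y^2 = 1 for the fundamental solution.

First expand sqrt(78) as a continued fraction. With x_i = (sqrt(78) + m_i)/d_i and (m_0, d_0) = (0, 1): a_0 = floor(sqrt(78)) = 8, since 8^2 = 64 <= 78 < 81 = 9^2.
Iterate m_{i+1} = d_i*a_i - m_i, d_{i+1} = (78 - m_{i+1}^2)/d_i, a_{i+1} = floor((a_0 + m_{i+1})/d_{i+1}):
  m_1 = 1*8 - 0 = 8, d_1 = (78 - 8^2)/1 = 14/1 = 14, a_1 = floor((8 + 8)/14) = 1.
  m_2 = 14*1 - 8 = 6, d_2 = (78 - 6^2)/14 = 42/14 = 3, a_2 = floor((8 + 6)/3) = 4.
  m_3 = 3*4 - 6 = 6, d_3 = (78 - 6^2)/3 = 42/3 = 14, a_3 = floor((8 + 6)/14) = 1.
  m_4 = 14*1 - 6 = 8, d_4 = (78 - 8^2)/14 = 14/14 = 1, a_4 = floor((8 + 8)/1) = 16.
  m_5 = 1*16 - 8 = 8, d_5 = (78 - 8^2)/1 = 14/1 = 14: (m_5, d_5) = (m_1, d_1) = (8, 14), so from here the quotients repeat a_1, ..., a_4; the period length is 4.
So sqrt(78) = [8; (1, 4, 1, 16)] with period length k = 4.
k is even, so the fundamental solution of x^2 - 78y^2 = 1 is (p_{k-1}, q_{k-1}) = (p_3, q_3); compute convergents through index 3.
Convergents (p_i = a_i*p_{i-1} + p_{i-2}, q_i = a_i*q_{i-1} + q_{i-2} with p_{-2}=0, p_{-1}=1, q_{-2}=1, q_{-1}=0):
  i=0: a_0=8, p_0 = 8*1 + 0 = 8, q_0 = 8*0 + 1 = 1.
  i=1: a_1=1, p_1 = 1*8 + 1 = 9, q_1 = 1*1 + 0 = 1.
  i=2: a_2=4, p_2 = 4*9 + 8 = 44, q_2 = 4*1 + 1 = 5.
  i=3: a_3=1, p_3 = 1*44 + 9 = 53, q_3 = 1*5 + 1 = 6.
Check: 53^2 - 78*6^2 = 2809 - 2808 = 1, so (x, y) = (53, 6) solves the equation, and by the theorem it is the least positive solution.

(x, y) = (53, 6)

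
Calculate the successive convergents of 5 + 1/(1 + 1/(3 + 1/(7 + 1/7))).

Using the convergent recurrence p_i = a_i*p_{i-1} + p_{i-2}, q_i = a_i*q_{i-1} + q_{i-2} with p_{-2}=0, p_{-1}=1, q_{-2}=1, q_{-1}=0:
  i=0: a_0=5, p_0 = 5*1 + 0 = 5, q_0 = 5*0 + 1 = 1.
  i=1: a_1=1, p_1 = 1*5 + 1 = 6, q_1 = 1*1 + 0 = 1.
  i=2: a_2=3, p_2 = 3*6 + 5 = 23, q_2 = 3*1 + 1 = 4.
  i=3: a_3=7, p_3 = 7*23 + 6 = 167, q_3 = 7*4 + 1 = 29.
  i=4: a_4=7, p_4 = 7*167 + 23 = 1192, q_4 = 7*29 + 4 = 207.

5/1, 6/1, 23/4, 167/29, 1192/207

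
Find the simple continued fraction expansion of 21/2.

Run the Euclidean algorithm on 21 and 2; the successive quotients are the partial quotients a_0, a_1, ... (each step inverts the fractional part left over by the previous one):
  21 = 10*2 + 1, so a_0 = 10.
  2 = 2*1 + 0, so a_1 = 2.
The remainder reaches 0 after 2 divisions, so the expansion has 2 partial quotients, read off in order.

[10; 2]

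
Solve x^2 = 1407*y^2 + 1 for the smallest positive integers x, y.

(x, y) = (3751, 100)

First expand sqrt(1407) as a continued fraction. With x_i = (sqrt(1407) + m_i)/d_i and (m_0, d_0) = (0, 1): a_0 = floor(sqrt(1407)) = 37, since 37^2 = 1369 <= 1407 < 1444 = 38^2.
Iterate m_{i+1} = d_i*a_i - m_i, d_{i+1} = (1407 - m_{i+1}^2)/d_i, a_{i+1} = floor((a_0 + m_{i+1})/d_{i+1}):
  m_1 = 1*37 - 0 = 37, d_1 = (1407 - 37^2)/1 = 38/1 = 38, a_1 = floor((37 + 37)/38) = 1.
  m_2 = 38*1 - 37 = 1, d_2 = (1407 - 1^2)/38 = 1406/38 = 37, a_2 = floor((37 + 1)/37) = 1.
  m_3 = 37*1 - 1 = 36, d_3 = (1407 - 36^2)/37 = 111/37 = 3, a_3 = floor((37 + 36)/3) = 24.
  m_4 = 3*24 - 36 = 36, d_4 = (1407 - 36^2)/3 = 111/3 = 37, a_4 = floor((37 + 36)/37) = 1.
  m_5 = 37*1 - 36 = 1, d_5 = (1407 - 1^2)/37 = 1406/37 = 38, a_5 = floor((37 + 1)/38) = 1.
  m_6 = 38*1 - 1 = 37, d_6 = (1407 - 37^2)/38 = 38/38 = 1, a_6 = floor((37 + 37)/1) = 74.
  m_7 = 1*74 - 37 = 37, d_7 = (1407 - 37^2)/1 = 38/1 = 38: (m_7, d_7) = (m_1, d_1) = (37, 38), so from here the quotients repeat a_1, ..., a_6; the period length is 6.
So sqrt(1407) = [37; (1, 1, 24, 1, 1, 74)] with period length k = 6.
k is even, so the fundamental solution of x^2 - 1407y^2 = 1 is (p_{k-1}, q_{k-1}) = (p_5, q_5); compute convergents through index 5.
Convergents (p_i = a_i*p_{i-1} + p_{i-2}, q_i = a_i*q_{i-1} + q_{i-2} with p_{-2}=0, p_{-1}=1, q_{-2}=1, q_{-1}=0):
  i=0: a_0=37, p_0 = 37*1 + 0 = 37, q_0 = 37*0 + 1 = 1.
  i=1: a_1=1, p_1 = 1*37 + 1 = 38, q_1 = 1*1 + 0 = 1.
  i=2: a_2=1, p_2 = 1*38 + 37 = 75, q_2 = 1*1 + 1 = 2.
  i=3: a_3=24, p_3 = 24*75 + 38 = 1838, q_3 = 24*2 + 1 = 49.
  i=4: a_4=1, p_4 = 1*1838 + 75 = 1913, q_4 = 1*49 + 2 = 51.
  i=5: a_5=1, p_5 = 1*1913 + 1838 = 3751, q_5 = 1*51 + 49 = 100.
Check: 3751^2 - 1407*100^2 = 14070001 - 14070000 = 1, so (x, y) = (3751, 100) solves the equation, and by the theorem it is the least positive solution.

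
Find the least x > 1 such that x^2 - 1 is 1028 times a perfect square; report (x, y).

First expand sqrt(1028) as a continued fraction. With x_i = (sqrt(1028) + m_i)/d_i and (m_0, d_0) = (0, 1): a_0 = floor(sqrt(1028)) = 32, since 32^2 = 1024 <= 1028 < 1089 = 33^2.
Iterate m_{i+1} = d_i*a_i - m_i, d_{i+1} = (1028 - m_{i+1}^2)/d_i, a_{i+1} = floor((a_0 + m_{i+1})/d_{i+1}):
  m_1 = 1*32 - 0 = 32, d_1 = (1028 - 32^2)/1 = 4/1 = 4, a_1 = floor((32 + 32)/4) = 16.
  m_2 = 4*16 - 32 = 32, d_2 = (1028 - 32^2)/4 = 4/4 = 1, a_2 = floor((32 + 32)/1) = 64.
  m_3 = 1*64 - 32 = 32, d_3 = (1028 - 32^2)/1 = 4/1 = 4: (m_3, d_3) = (m_1, d_1) = (32, 4), so from here the quotients repeat a_1, a_2; the period length is 2.
So sqrt(1028) = [32; (16, 64)] with period length k = 2.
k is even, so the fundamental solution of x^2 - 1028y^2 = 1 is (p_{k-1}, q_{k-1}) = (p_1, q_1); compute convergents through index 1.
Convergents (p_i = a_i*p_{i-1} + p_{i-2}, q_i = a_i*q_{i-1} + q_{i-2} with p_{-2}=0, p_{-1}=1, q_{-2}=1, q_{-1}=0):
  i=0: a_0=32, p_0 = 32*1 + 0 = 32, q_0 = 32*0 + 1 = 1.
  i=1: a_1=16, p_1 = 16*32 + 1 = 513, q_1 = 16*1 + 0 = 16.
Check: 513^2 - 1028*16^2 = 263169 - 263168 = 1, so (x, y) = (513, 16) solves the equation, and by the theorem it is the least positive solution.

(x, y) = (513, 16)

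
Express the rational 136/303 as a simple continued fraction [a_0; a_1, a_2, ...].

[0; 2, 4, 2, 1, 1, 2, 2]

Run the Euclidean algorithm on 136 and 303; the successive quotients are the partial quotients a_0, a_1, ... (each step inverts the fractional part left over by the previous one):
  136 = 0*303 + 136, so a_0 = 0.
  303 = 2*136 + 31, so a_1 = 2.
  136 = 4*31 + 12, so a_2 = 4.
  31 = 2*12 + 7, so a_3 = 2.
  12 = 1*7 + 5, so a_4 = 1.
  7 = 1*5 + 2, so a_5 = 1.
  5 = 2*2 + 1, so a_6 = 2.
  2 = 2*1 + 0, so a_7 = 2.
The remainder reaches 0 after 8 divisions, so the expansion has 8 partial quotients, read off in order.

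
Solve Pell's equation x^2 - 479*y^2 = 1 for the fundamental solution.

(x, y) = (2989440, 136591)

First expand sqrt(479) as a continued fraction. With x_i = (sqrt(479) + m_i)/d_i and (m_0, d_0) = (0, 1): a_0 = floor(sqrt(479)) = 21, since 21^2 = 441 <= 479 < 484 = 22^2.
Iterate m_{i+1} = d_i*a_i - m_i, d_{i+1} = (479 - m_{i+1}^2)/d_i, a_{i+1} = floor((a_0 + m_{i+1})/d_{i+1}):
  m_1 = 1*21 - 0 = 21, d_1 = (479 - 21^2)/1 = 38/1 = 38, a_1 = floor((21 + 21)/38) = 1.
  m_2 = 38*1 - 21 = 17, d_2 = (479 - 17^2)/38 = 190/38 = 5, a_2 = floor((21 + 17)/5) = 7.
  m_3 = 5*7 - 17 = 18, d_3 = (479 - 18^2)/5 = 155/5 = 31, a_3 = floor((21 + 18)/31) = 1.
  m_4 = 31*1 - 18 = 13, d_4 = (479 - 13^2)/31 = 310/31 = 10, a_4 = floor((21 + 13)/10) = 3.
  m_5 = 10*3 - 13 = 17, d_5 = (479 - 17^2)/10 = 190/10 = 19, a_5 = floor((21 + 17)/19) = 2.
  m_6 = 19*2 - 17 = 21, d_6 = (479 - 21^2)/19 = 38/19 = 2, a_6 = floor((21 + 21)/2) = 21.
  m_7 = 2*21 - 21 = 21, d_7 = (479 - 21^2)/2 = 38/2 = 19, a_7 = floor((21 + 21)/19) = 2.
  m_8 = 19*2 - 21 = 17, d_8 = (479 - 17^2)/19 = 190/19 = 10, a_8 = floor((21 + 17)/10) = 3.
  m_9 = 10*3 - 17 = 13, d_9 = (479 - 13^2)/10 = 310/10 = 31, a_9 = floor((21 + 13)/31) = 1.
  m_10 = 31*1 - 13 = 18, d_10 = (479 - 18^2)/31 = 155/31 = 5, a_10 = floor((21 + 18)/5) = 7.
  m_11 = 5*7 - 18 = 17, d_11 = (479 - 17^2)/5 = 190/5 = 38, a_11 = floor((21 + 17)/38) = 1.
  m_12 = 38*1 - 17 = 21, d_12 = (479 - 21^2)/38 = 38/38 = 1, a_12 = floor((21 + 21)/1) = 42.
  m_13 = 1*42 - 21 = 21, d_13 = (479 - 21^2)/1 = 38/1 = 38: (m_13, d_13) = (m_1, d_1) = (21, 38), so from here the quotients repeat a_1, ..., a_12; the period length is 12.
So sqrt(479) = [21; (1, 7, 1, 3, 2, 21, 2, 3, 1, 7, 1, 42)] with period length k = 12.
k is even, so the fundamental solution of x^2 - 479y^2 = 1 is (p_{k-1}, q_{k-1}) = (p_11, q_11); compute convergents through index 11.
Convergents (p_i = a_i*p_{i-1} + p_{i-2}, q_i = a_i*q_{i-1} + q_{i-2} with p_{-2}=0, p_{-1}=1, q_{-2}=1, q_{-1}=0):
  i=0: a_0=21, p_0 = 21*1 + 0 = 21, q_0 = 21*0 + 1 = 1.
  i=1: a_1=1, p_1 = 1*21 + 1 = 22, q_1 = 1*1 + 0 = 1.
  i=2: a_2=7, p_2 = 7*22 + 21 = 175, q_2 = 7*1 + 1 = 8.
  i=3: a_3=1, p_3 = 1*175 + 22 = 197, q_3 = 1*8 + 1 = 9.
  i=4: a_4=3, p_4 = 3*197 + 175 = 766, q_4 = 3*9 + 8 = 35.
  i=5: a_5=2, p_5 = 2*766 + 197 = 1729, q_5 = 2*35 + 9 = 79.
  i=6: a_6=21, p_6 = 21*1729 + 766 = 37075, q_6 = 21*79 + 35 = 1694.
  i=7: a_7=2, p_7 = 2*37075 + 1729 = 75879, q_7 = 2*1694 + 79 = 3467.
  i=8: a_8=3, p_8 = 3*75879 + 37075 = 264712, q_8 = 3*3467 + 1694 = 12095.
  i=9: a_9=1, p_9 = 1*264712 + 75879 = 340591, q_9 = 1*12095 + 3467 = 15562.
  i=10: a_10=7, p_10 = 7*340591 + 264712 = 2648849, q_10 = 7*15562 + 12095 = 121029.
  i=11: a_11=1, p_11 = 1*2648849 + 340591 = 2989440, q_11 = 1*121029 + 15562 = 136591.
Check: 2989440^2 - 479*136591^2 = 8936751513600 - 8936751513599 = 1, so (x, y) = (2989440, 136591) solves the equation, and by the theorem it is the least positive solution.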